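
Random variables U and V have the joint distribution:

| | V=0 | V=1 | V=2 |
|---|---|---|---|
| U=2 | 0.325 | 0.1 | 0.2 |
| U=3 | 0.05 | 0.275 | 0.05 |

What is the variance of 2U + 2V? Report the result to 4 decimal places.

E[U] = 2.375,  E[V] = 0.875,  E[UV] = 2.125
Var(U) = 5.875 − (2.375)² = 0.234375;  Var(V) = 1.375 − (0.875)² = 0.609375
Cov(U,V) = 2.125 − (2.375)(0.875) = 0.046875
Var(2U + 2V) = (2)²·0.234375 + (2)²·0.609375 + 2·(2)·(2)·0.046875 = 3.75

3.7500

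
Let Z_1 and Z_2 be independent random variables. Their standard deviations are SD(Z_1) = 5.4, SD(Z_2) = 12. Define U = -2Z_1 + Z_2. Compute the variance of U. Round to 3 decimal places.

260.640

V(Z_1) = 29.16, V(Z_2) = 144
By independence, V(U) = (-2)²V(Z_1) + (1)²V(Z_2)
= (-2)²·29.16 + (1)²·144 = 260.64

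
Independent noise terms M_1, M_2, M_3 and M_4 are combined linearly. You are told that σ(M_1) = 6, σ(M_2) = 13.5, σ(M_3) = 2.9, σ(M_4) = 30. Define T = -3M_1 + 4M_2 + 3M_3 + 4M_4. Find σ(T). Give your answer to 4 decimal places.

133.1003

V(M_1) = 36, V(M_2) = 182.25, V(M_3) = 8.41, V(M_4) = 900
By independence, V(T) = (-3)²V(M_1) + (4)²V(M_2) + (3)²V(M_3) + (4)²V(M_4)
= (-3)²·36 + (4)²·182.25 + (3)²·8.41 + (4)²·900 = 17715.69
σ(T) = √17715.69 ≈ 133.1003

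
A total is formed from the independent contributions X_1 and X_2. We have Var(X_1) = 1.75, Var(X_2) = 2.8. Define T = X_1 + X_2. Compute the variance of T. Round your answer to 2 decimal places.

By independence, Var(T) = (1)²Var(X_1) + (1)²Var(X_2)
= (1)²·1.75 + (1)²·2.8 = 4.55

4.55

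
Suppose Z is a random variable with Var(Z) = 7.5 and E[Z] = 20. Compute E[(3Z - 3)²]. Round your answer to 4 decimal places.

E[3Z - 3] = 3·20 − 3 = 57
Var(3Z - 3) = (3)²·7.5 = 67.5
E[(3Z - 3)²] = Var((3Z - 3)) + (E[(3Z - 3)])² = 67.5 + (57)² = 3316.5

3316.5000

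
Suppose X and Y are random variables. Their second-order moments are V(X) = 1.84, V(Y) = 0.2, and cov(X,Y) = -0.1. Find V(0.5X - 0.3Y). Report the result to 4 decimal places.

V(0.5X - 0.3Y) = (0.5)²·V(X) + (-0.3)²·V(Y) + 2·(0.5)·(-0.3)·cov(X,Y)
= 0.25·1.84 + 0.09·0.2 + -0.3·-0.1 = 0.508

0.5080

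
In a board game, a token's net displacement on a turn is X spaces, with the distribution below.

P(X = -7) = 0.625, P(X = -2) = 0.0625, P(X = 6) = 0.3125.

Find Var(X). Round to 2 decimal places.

35.23

E[X] = (-7)(0.625) + (-2)(0.0625) + (6)(0.3125) = -2.625
E[X²] = (-7)²(0.625) + (-2)²(0.0625) + (6)²(0.3125) = 42.125
Var(X) = E[X²] − (E[X])² = 42.125 − (-2.625)² = 35.234375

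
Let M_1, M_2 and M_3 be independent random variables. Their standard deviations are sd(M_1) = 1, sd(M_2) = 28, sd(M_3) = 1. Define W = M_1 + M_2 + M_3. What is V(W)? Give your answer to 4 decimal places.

786.0000

V(M_1) = 1, V(M_2) = 784, V(M_3) = 1
By independence, V(W) = (1)²V(M_1) + (1)²V(M_2) + (1)²V(M_3)
= (1)²·1 + (1)²·784 + (1)²·1 = 786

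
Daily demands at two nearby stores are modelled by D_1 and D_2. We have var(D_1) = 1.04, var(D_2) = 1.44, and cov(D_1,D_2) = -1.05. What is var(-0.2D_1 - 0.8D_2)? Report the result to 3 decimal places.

var(-0.2D_1 - 0.8D_2) = (-0.2)²·var(D_1) + (-0.8)²·var(D_2) + 2·(-0.2)·(-0.8)·cov(D_1,D_2)
= 0.04·1.04 + 0.64·1.44 + 0.32·-1.05 = 0.6272

0.627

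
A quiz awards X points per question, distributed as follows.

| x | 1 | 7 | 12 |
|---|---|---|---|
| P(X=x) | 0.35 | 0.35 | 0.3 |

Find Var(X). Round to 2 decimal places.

E[X] = (1)(0.35) + (7)(0.35) + (12)(0.3) = 6.4
E[X²] = (1)²(0.35) + (7)²(0.35) + (12)²(0.3) = 60.7
Var(X) = E[X²] − (E[X])² = 60.7 − (6.4)² = 19.74

19.74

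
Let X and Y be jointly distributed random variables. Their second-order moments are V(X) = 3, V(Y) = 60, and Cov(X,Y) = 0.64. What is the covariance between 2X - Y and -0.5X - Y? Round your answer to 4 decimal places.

Cov(2X - Y, -0.5X - Y) = (2)(-0.5)V(X) + (-1)(-1)V(Y) + [(2)(-1) + (-1)(-0.5)]Cov(X,Y)
= -1·3 + 1·60 + -1.5·0.64 = 56.04

56.0400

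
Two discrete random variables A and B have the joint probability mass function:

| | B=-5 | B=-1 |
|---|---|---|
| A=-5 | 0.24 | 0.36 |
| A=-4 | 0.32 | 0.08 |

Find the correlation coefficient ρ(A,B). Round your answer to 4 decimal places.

-0.3948

E[A] = -4.6,  E[B] = -3.24
E[AB] = 14.52
Cov(A,B) = E[AB] − E[A]E[B] = 14.52 − (-4.6)(-3.24) = -0.384
Var(A) = 0.24,  Var(B) = 3.9424
ρ = -0.384 / √(0.24·3.9424) ≈ -0.3948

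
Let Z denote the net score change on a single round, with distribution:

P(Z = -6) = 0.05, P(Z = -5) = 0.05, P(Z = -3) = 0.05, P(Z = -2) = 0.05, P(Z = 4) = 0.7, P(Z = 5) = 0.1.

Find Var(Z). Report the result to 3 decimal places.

11.150

E[Z] = (-6)(0.05) + (-5)(0.05) + (-3)(0.05) + (-2)(0.05) + (4)(0.7) + (5)(0.1) = 2.5
E[Z²] = (-6)²(0.05) + (-5)²(0.05) + (-3)²(0.05) + (-2)²(0.05) + (4)²(0.7) + (5)²(0.1) = 17.4
Var(Z) = E[Z²] − (E[Z])² = 17.4 − (2.5)² = 11.15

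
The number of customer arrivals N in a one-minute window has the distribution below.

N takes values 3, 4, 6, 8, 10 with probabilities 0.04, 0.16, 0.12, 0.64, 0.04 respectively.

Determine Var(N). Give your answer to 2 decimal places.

3.20

E[N] = (3)(0.04) + (4)(0.16) + (6)(0.12) + (8)(0.64) + (10)(0.04) = 7
E[N²] = (3)²(0.04) + (4)²(0.16) + (6)²(0.12) + (8)²(0.64) + (10)²(0.04) = 52.2
Var(N) = E[N²] − (E[N])² = 52.2 − (7)² = 3.2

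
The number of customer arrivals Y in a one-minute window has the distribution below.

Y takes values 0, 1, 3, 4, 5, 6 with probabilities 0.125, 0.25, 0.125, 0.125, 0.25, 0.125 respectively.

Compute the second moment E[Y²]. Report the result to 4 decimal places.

14.1250

E[Y²] = (0)²(0.125) + (1)²(0.25) + (3)²(0.125) + (4)²(0.125) + (5)²(0.25) + (6)²(0.125) = 14.125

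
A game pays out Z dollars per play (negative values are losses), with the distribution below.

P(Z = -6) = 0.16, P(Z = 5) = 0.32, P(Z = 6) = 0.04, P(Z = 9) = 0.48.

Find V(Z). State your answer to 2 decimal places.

27.04

E[Z] = (-6)(0.16) + (5)(0.32) + (6)(0.04) + (9)(0.48) = 5.2
E[Z²] = (-6)²(0.16) + (5)²(0.32) + (6)²(0.04) + (9)²(0.48) = 54.08
V(Z) = E[Z²] − (E[Z])² = 54.08 − (5.2)² = 27.04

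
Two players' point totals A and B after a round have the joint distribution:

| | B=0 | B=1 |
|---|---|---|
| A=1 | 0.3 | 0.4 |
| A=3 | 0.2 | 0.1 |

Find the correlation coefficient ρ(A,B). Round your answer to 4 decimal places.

-0.2182

E[A] = 1.6,  E[B] = 0.5
E[AB] = 0.7
Cov(A,B) = E[AB] − E[A]E[B] = 0.7 − (1.6)(0.5) = -0.1
V(A) = 0.84,  V(B) = 0.25
ρ = -0.1 / √(0.84·0.25) ≈ -0.2182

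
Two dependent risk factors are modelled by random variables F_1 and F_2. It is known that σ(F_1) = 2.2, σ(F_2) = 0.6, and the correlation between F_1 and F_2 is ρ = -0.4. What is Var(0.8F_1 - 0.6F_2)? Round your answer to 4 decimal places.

3.7341

Var(F_1) = (2.2)² = 4.84;  Var(F_2) = (0.6)² = 0.36
Cov(F_1,F_2) = ρ·σ(F_1)·σ(F_2) = -0.4·2.2·0.6 = -0.528
Var(0.8F_1 - 0.6F_2) = (0.8)²·Var(F_1) + (-0.6)²·Var(F_2) + 2·(0.8)·(-0.6)·Cov(F_1,F_2)
= 0.64·4.84 + 0.36·0.36 + -0.96·-0.528 = 3.73408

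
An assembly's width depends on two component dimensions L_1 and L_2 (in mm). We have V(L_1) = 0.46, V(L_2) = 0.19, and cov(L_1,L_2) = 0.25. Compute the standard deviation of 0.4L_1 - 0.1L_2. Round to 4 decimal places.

0.2356

V(0.4L_1 - 0.1L_2) = (0.4)²·V(L_1) + (-0.1)²·V(L_2) + 2·(0.4)·(-0.1)·cov(L_1,L_2)
= 0.16·0.46 + 0.01·0.19 + -0.08·0.25 = 0.0555
SD(0.4L_1 - 0.1L_2) = √0.0555 ≈ 0.2356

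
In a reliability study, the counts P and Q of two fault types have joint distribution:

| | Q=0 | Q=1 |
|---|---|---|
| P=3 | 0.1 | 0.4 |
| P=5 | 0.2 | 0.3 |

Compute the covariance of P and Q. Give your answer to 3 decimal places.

-0.100

E[P] = 4,  E[Q] = 0.7
E[PQ] = 2.7
Cov(P,Q) = E[PQ] − E[P]E[Q] = 2.7 − (4)(0.7) = -0.1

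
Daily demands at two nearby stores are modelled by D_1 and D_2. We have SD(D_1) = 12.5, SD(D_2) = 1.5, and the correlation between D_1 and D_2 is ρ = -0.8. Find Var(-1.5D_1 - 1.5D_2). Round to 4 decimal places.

Var(D_1) = (12.5)² = 156.25;  Var(D_2) = (1.5)² = 2.25
cov(D_1,D_2) = ρ·SD(D_1)·SD(D_2) = -0.8·12.5·1.5 = -15
Var(-1.5D_1 - 1.5D_2) = (-1.5)²·Var(D_1) + (-1.5)²·Var(D_2) + 2·(-1.5)·(-1.5)·cov(D_1,D_2)
= 2.25·156.25 + 2.25·2.25 + 4.5·-15 = 289.125

289.1250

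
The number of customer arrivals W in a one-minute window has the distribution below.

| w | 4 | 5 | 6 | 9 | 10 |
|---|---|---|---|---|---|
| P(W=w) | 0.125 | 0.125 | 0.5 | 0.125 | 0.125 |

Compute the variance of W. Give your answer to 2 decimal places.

3.50

E[W] = (4)(0.125) + (5)(0.125) + (6)(0.5) + (9)(0.125) + (10)(0.125) = 6.5
E[W²] = (4)²(0.125) + (5)²(0.125) + (6)²(0.5) + (9)²(0.125) + (10)²(0.125) = 45.75
Var(W) = E[W²] − (E[W])² = 45.75 − (6.5)² = 3.5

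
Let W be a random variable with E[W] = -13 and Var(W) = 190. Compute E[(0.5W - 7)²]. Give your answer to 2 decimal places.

E[0.5W - 7] = 0.5·-13 − 7 = -13.5
Var(0.5W - 7) = (0.5)²·190 = 47.5
E[(0.5W - 7)²] = Var((0.5W - 7)) + (E[(0.5W - 7)])² = 47.5 + (-13.5)² = 229.75

229.75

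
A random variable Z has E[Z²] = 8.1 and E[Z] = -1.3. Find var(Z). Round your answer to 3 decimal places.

6.410

var(Z) = 8.1 − (-1.3)² = 6.41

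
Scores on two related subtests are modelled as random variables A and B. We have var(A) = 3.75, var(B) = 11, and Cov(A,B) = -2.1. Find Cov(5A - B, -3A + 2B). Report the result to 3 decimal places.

-105.550

Cov(5A - B, -3A + 2B) = (5)(-3)var(A) + (-1)(2)var(B) + [(5)(2) + (-1)(-3)]Cov(A,B)
= -15·3.75 + -2·11 + 13·-2.1 = -105.55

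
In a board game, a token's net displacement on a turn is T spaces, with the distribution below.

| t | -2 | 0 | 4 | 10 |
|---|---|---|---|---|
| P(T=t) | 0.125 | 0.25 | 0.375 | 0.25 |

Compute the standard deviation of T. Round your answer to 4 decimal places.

4.1758

E[T] = (-2)(0.125) + (0)(0.25) + (4)(0.375) + (10)(0.25) = 3.75
E[T²] = (-2)²(0.125) + (0)²(0.25) + (4)²(0.375) + (10)²(0.25) = 31.5
V(T) = E[T²] − (E[T])² = 31.5 − (3.75)² = 17.4375
σ(T) = √17.4375 ≈ 4.1758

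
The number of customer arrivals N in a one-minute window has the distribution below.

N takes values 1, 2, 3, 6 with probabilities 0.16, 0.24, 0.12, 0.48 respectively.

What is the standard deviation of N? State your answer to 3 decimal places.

2.104

E[N] = (1)(0.16) + (2)(0.24) + (3)(0.12) + (6)(0.48) = 3.88
E[N²] = (1)²(0.16) + (2)²(0.24) + (3)²(0.12) + (6)²(0.48) = 19.48
Var(N) = E[N²] − (E[N])² = 19.48 − (3.88)² = 4.4256
σ(N) = √4.4256 ≈ 2.104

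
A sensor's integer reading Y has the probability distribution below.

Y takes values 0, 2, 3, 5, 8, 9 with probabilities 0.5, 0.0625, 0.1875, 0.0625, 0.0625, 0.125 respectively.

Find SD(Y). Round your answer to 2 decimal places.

3.28

E[Y] = (0)(0.5) + (2)(0.0625) + (3)(0.1875) + (5)(0.0625) + (8)(0.0625) + (9)(0.125) = 2.625
E[Y²] = (0)²(0.5) + (2)²(0.0625) + (3)²(0.1875) + (5)²(0.0625) + (8)²(0.0625) + (9)²(0.125) = 17.625
Var(Y) = E[Y²] − (E[Y])² = 17.625 − (2.625)² = 10.734375
SD(Y) = √10.734375 ≈ 3.28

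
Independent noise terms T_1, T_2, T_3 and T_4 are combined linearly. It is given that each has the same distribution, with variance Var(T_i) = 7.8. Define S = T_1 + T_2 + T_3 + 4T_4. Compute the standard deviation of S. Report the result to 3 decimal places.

12.174

By independence, Var(S) = (1)²Var(T_1) + (1)²Var(T_2) + (1)²Var(T_3) + (4)²Var(T_4)
= (1)²·7.8 + (1)²·7.8 + (1)²·7.8 + (4)²·7.8 = 148.2
SD(S) = √148.2 ≈ 12.174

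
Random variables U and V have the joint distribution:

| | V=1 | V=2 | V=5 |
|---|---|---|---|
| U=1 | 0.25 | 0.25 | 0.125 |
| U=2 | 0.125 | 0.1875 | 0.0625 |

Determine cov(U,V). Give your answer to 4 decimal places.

-0.0078

E[U] = 1.375,  E[V] = 2.1875
E[UV] = 3
cov(U,V) = E[UV] − E[U]E[V] = 3 − (1.375)(2.1875) = -0.0078125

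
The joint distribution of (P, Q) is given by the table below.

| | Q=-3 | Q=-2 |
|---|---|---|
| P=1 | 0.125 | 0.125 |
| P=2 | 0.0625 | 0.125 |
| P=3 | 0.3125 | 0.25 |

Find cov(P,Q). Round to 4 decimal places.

E[P] = 2.3125,  E[Q] = -2.5
E[PQ] = -5.8125
cov(P,Q) = E[PQ] − E[P]E[Q] = -5.8125 − (2.3125)(-2.5) = -0.03125

-0.0313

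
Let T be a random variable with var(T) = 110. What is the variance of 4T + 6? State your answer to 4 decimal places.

1760.0000

var(4T + 6) = (4)²·var(T) = 16·110 = 1760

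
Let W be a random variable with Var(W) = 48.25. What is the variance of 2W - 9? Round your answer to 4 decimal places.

Var(2W - 9) = (2)²·Var(W) = 4·48.25 = 193

193.0000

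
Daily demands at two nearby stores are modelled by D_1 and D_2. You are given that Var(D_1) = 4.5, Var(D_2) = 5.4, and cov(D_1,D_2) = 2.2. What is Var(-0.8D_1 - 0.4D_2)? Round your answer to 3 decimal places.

5.152

Var(-0.8D_1 - 0.4D_2) = (-0.8)²·Var(D_1) + (-0.4)²·Var(D_2) + 2·(-0.8)·(-0.4)·cov(D_1,D_2)
= 0.64·4.5 + 0.16·5.4 + 0.64·2.2 = 5.152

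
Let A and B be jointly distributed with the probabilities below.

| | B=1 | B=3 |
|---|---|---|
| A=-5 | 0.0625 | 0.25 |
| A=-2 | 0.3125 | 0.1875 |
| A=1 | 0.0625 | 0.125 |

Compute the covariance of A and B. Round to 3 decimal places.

E[A] = -2.375,  E[B] = 2.125
E[AB] = -5.375
Cov(A,B) = E[AB] − E[A]E[B] = -5.375 − (-2.375)(2.125) = -0.328125

-0.328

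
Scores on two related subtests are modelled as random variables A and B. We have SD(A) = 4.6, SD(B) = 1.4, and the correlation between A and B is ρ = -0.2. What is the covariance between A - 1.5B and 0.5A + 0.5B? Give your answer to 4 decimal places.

9.4320

var(A) = (4.6)² = 21.16;  var(B) = (1.4)² = 1.96
Cov(A,B) = ρ·SD(A)·SD(B) = -0.2·4.6·1.4 = -1.288
Cov(A - 1.5B, 0.5A + 0.5B) = (1)(0.5)var(A) + (-1.5)(0.5)var(B) + [(1)(0.5) + (-1.5)(0.5)]Cov(A,B)
= 0.5·21.16 + -0.75·1.96 + -0.25·-1.288 = 9.432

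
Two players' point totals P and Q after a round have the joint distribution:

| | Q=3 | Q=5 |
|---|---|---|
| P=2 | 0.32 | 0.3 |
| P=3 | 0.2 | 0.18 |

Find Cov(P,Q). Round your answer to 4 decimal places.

-0.0048

E[P] = 2.38,  E[Q] = 3.96
E[PQ] = 9.42
Cov(P,Q) = E[PQ] − E[P]E[Q] = 9.42 − (2.38)(3.96) = -0.0048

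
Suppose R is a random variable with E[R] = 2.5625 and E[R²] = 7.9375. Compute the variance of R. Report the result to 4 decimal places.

1.3711

Var(R) = 7.9375 − (2.5625)² = 1.37109375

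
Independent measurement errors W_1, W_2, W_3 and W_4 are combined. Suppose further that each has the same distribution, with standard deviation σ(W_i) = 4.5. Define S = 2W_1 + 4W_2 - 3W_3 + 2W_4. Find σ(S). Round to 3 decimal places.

var(W_i) = (4.5)² = 20.25
By independence, var(S) = (2)²var(W_1) + (4)²var(W_2) + (-3)²var(W_3) + (2)²var(W_4)
= (2)²·20.25 + (4)²·20.25 + (-3)²·20.25 + (2)²·20.25 = 668.25
σ(S) = √668.25 ≈ 25.851

25.851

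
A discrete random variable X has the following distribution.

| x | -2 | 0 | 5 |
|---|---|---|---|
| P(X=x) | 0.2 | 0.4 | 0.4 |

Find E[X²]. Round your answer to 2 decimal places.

10.80

E[X²] = (-2)²(0.2) + (0)²(0.4) + (5)²(0.4) = 10.8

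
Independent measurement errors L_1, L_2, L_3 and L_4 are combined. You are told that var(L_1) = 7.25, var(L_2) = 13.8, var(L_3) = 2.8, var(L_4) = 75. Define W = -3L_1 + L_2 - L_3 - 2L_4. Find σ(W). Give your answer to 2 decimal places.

19.54

By independence, var(W) = (-3)²var(L_1) + (1)²var(L_2) + (-1)²var(L_3) + (-2)²var(L_4)
= (-3)²·7.25 + (1)²·13.8 + (-1)²·2.8 + (-2)²·75 = 381.85
σ(W) = √381.85 ≈ 19.54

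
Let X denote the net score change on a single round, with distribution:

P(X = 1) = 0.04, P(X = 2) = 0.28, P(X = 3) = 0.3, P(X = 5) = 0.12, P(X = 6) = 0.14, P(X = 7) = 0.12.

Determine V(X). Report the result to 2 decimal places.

E[X] = (1)(0.04) + (2)(0.28) + (3)(0.3) + (5)(0.12) + (6)(0.14) + (7)(0.12) = 3.78
E[X²] = (1)²(0.04) + (2)²(0.28) + (3)²(0.3) + (5)²(0.12) + (6)²(0.14) + (7)²(0.12) = 17.78
V(X) = E[X²] − (E[X])² = 17.78 − (3.78)² = 3.4916

3.49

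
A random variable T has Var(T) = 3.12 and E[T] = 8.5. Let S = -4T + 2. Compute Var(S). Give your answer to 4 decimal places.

49.9200

Var(-4T + 2) = (-4)²·Var(T) = 16·3.12 = 49.92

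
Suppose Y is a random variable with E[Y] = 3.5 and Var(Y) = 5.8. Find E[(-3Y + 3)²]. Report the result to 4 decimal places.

108.4500

E[-3Y + 3] = -3·3.5 + 3 = -7.5
Var(-3Y + 3) = (-3)²·5.8 = 52.2
E[(-3Y + 3)²] = Var((-3Y + 3)) + (E[(-3Y + 3)])² = 52.2 + (-7.5)² = 108.45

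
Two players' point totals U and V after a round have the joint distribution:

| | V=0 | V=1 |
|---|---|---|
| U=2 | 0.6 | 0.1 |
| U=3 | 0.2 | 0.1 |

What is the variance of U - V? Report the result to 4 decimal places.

E[U] = 2.3,  E[V] = 0.2,  E[UV] = 0.5
Var(U) = 5.5 − (2.3)² = 0.21;  Var(V) = 0.2 − (0.2)² = 0.16
cov(U,V) = 0.5 − (2.3)(0.2) = 0.04
Var(U - V) = (1)²·0.21 + (-1)²·0.16 + 2·(1)·(-1)·0.04 = 0.29

0.2900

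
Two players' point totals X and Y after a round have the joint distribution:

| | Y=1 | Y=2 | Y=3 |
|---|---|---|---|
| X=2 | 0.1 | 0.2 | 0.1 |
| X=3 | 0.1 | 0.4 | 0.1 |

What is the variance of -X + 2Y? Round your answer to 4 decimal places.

1.8400

E[X] = 2.6,  E[Y] = 2,  E[XY] = 5.2
V(X) = 7 − (2.6)² = 0.24;  V(Y) = 4.4 − (2)² = 0.4
Cov(X,Y) = 5.2 − (2.6)(2) = 0
V(-X + 2Y) = (-1)²·0.24 + (2)²·0.4 + 2·(-1)·(2)·0 = 1.84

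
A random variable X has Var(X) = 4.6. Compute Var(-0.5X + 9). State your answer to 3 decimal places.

1.150

Var(-0.5X + 9) = (-0.5)²·Var(X) = 0.25·4.6 = 1.15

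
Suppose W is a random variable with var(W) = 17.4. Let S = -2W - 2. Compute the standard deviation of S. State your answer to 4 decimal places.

8.3427

var(-2W - 2) = (-2)²·17.4 = 69.6
SD(S) = √69.6 ≈ 8.3427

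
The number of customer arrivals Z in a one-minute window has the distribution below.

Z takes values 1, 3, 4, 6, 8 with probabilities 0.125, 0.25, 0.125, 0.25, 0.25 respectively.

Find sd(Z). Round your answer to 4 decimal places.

2.3684

E[Z] = (1)(0.125) + (3)(0.25) + (4)(0.125) + (6)(0.25) + (8)(0.25) = 4.875
E[Z²] = (1)²(0.125) + (3)²(0.25) + (4)²(0.125) + (6)²(0.25) + (8)²(0.25) = 29.375
V(Z) = E[Z²] − (E[Z])² = 29.375 − (4.875)² = 5.609375
sd(Z) = √5.609375 ≈ 2.3684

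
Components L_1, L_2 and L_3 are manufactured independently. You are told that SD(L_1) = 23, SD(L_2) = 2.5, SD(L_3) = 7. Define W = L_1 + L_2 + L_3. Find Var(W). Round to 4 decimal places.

584.2500

Var(L_1) = 529, Var(L_2) = 6.25, Var(L_3) = 49
By independence, Var(W) = (1)²Var(L_1) + (1)²Var(L_2) + (1)²Var(L_3)
= (1)²·529 + (1)²·6.25 + (1)²·49 = 584.25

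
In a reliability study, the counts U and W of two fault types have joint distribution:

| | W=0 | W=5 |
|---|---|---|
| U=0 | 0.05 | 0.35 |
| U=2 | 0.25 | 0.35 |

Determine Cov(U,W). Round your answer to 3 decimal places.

-0.700

E[U] = 1.2,  E[W] = 3.5
E[UW] = 3.5
Cov(U,W) = E[UW] − E[U]E[W] = 3.5 − (1.2)(3.5) = -0.7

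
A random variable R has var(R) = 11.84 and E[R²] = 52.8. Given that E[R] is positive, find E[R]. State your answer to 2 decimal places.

(E[R])² = E[R²] − var(R) = 52.8 − 11.84 = 40.96
E[R] = √40.96 = 6.4

6.40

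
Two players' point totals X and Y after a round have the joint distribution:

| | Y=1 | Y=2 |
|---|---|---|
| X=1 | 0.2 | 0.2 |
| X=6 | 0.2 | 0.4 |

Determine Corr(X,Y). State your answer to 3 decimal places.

E[X] = 4,  E[Y] = 1.6
E[XY] = 6.6
cov(X,Y) = E[XY] − E[X]E[Y] = 6.6 − (4)(1.6) = 0.2
V(X) = 6,  V(Y) = 0.24
ρ = 0.2 / √(6·0.24) ≈ 0.167

0.167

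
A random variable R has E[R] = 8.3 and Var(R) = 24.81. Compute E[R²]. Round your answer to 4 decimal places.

E[R²] = Var(R) + (E[R])² = 24.81 + (8.3)² = 93.7

93.7000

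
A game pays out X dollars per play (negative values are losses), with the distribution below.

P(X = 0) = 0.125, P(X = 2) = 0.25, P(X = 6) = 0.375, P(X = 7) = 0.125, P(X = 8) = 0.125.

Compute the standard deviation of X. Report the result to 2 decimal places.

E[X] = (0)(0.125) + (2)(0.25) + (6)(0.375) + (7)(0.125) + (8)(0.125) = 4.625
E[X²] = (0)²(0.125) + (2)²(0.25) + (6)²(0.375) + (7)²(0.125) + (8)²(0.125) = 28.625
Var(X) = E[X²] − (E[X])² = 28.625 − (4.625)² = 7.234375
σ(X) = √7.234375 ≈ 2.69

2.69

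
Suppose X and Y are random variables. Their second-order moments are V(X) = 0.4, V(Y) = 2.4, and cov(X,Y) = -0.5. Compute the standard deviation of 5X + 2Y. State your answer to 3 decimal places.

3.098

V(5X + 2Y) = (5)²·V(X) + (2)²·V(Y) + 2·(5)·(2)·cov(X,Y)
= 25·0.4 + 4·2.4 + 20·-0.5 = 9.6
SD(5X + 2Y) = √9.6 ≈ 3.098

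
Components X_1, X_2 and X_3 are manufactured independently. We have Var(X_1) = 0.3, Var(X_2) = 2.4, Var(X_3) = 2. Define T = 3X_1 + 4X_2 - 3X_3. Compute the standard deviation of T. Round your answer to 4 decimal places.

By independence, Var(T) = (3)²Var(X_1) + (4)²Var(X_2) + (-3)²Var(X_3)
= (3)²·0.3 + (4)²·2.4 + (-3)²·2 = 59.1
SD(T) = √59.1 ≈ 7.6877

7.6877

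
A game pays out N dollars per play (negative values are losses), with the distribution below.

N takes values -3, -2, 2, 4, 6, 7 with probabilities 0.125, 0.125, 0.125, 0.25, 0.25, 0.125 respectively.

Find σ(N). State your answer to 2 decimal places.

3.50

E[N] = (-3)(0.125) + (-2)(0.125) + (2)(0.125) + (4)(0.25) + (6)(0.25) + (7)(0.125) = 3
E[N²] = (-3)²(0.125) + (-2)²(0.125) + (2)²(0.125) + (4)²(0.25) + (6)²(0.25) + (7)²(0.125) = 21.25
var(N) = E[N²] − (E[N])² = 21.25 − (3)² = 12.25
σ(N) = √12.25 ≈ 3.50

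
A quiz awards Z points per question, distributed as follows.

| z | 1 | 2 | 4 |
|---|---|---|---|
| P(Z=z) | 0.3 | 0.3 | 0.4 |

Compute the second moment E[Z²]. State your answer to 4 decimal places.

E[Z²] = (1)²(0.3) + (2)²(0.3) + (4)²(0.4) = 7.9

7.9000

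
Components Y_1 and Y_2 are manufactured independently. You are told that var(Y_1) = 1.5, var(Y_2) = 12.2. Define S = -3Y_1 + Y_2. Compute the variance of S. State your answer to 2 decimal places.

25.70

By independence, var(S) = (-3)²var(Y_1) + (1)²var(Y_2)
= (-3)²·1.5 + (1)²·12.2 = 25.7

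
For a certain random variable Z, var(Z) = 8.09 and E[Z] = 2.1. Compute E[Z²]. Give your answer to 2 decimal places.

12.50

E[Z²] = var(Z) + (E[Z])² = 8.09 + (2.1)² = 12.5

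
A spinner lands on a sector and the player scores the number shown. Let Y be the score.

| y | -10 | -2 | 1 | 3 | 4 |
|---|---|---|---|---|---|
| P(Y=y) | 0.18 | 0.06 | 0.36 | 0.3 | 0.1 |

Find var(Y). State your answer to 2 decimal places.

E[Y] = (-10)(0.18) + (-2)(0.06) + (1)(0.36) + (3)(0.3) + (4)(0.1) = -0.26
E[Y²] = (-10)²(0.18) + (-2)²(0.06) + (1)²(0.36) + (3)²(0.3) + (4)²(0.1) = 22.9
var(Y) = E[Y²] − (E[Y])² = 22.9 − (-0.26)² = 22.8324

22.83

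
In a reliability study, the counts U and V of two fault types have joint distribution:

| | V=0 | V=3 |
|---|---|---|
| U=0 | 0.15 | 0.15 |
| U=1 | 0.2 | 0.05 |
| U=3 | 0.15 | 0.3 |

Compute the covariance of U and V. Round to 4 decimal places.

E[U] = 1.6,  E[V] = 1.5
E[UV] = 2.85
cov(U,V) = E[UV] − E[U]E[V] = 2.85 − (1.6)(1.5) = 0.45

0.4500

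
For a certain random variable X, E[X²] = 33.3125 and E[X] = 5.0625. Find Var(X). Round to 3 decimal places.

Var(X) = 33.3125 − (5.0625)² = 7.68359375

7.684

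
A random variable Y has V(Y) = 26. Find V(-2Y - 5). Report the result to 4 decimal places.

104.0000

V(-2Y - 5) = (-2)²·V(Y) = 4·26 = 104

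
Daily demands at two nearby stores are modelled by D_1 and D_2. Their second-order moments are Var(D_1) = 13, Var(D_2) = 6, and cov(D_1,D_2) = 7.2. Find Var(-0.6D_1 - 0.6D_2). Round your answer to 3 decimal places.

12.024

Var(-0.6D_1 - 0.6D_2) = (-0.6)²·Var(D_1) + (-0.6)²·Var(D_2) + 2·(-0.6)·(-0.6)·cov(D_1,D_2)
= 0.36·13 + 0.36·6 + 0.72·7.2 = 12.024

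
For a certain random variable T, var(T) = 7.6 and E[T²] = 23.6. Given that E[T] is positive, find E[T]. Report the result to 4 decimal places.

4.0000

(E[T])² = E[T²] − var(T) = 23.6 − 7.6 = 16
E[T] = √16 = 4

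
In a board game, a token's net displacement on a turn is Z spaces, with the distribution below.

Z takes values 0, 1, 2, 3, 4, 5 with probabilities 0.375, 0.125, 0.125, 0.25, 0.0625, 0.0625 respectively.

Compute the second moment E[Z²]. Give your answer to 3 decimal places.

5.438

E[Z²] = (0)²(0.375) + (1)²(0.125) + (2)²(0.125) + (3)²(0.25) + (4)²(0.0625) + (5)²(0.0625) = 5.4375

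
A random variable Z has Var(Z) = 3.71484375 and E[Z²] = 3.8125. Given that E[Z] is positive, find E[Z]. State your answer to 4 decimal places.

0.3125

(E[Z])² = E[Z²] − Var(Z) = 3.8125 − 3.71484375 = 0.09765625
E[Z] = √0.09765625 = 0.3125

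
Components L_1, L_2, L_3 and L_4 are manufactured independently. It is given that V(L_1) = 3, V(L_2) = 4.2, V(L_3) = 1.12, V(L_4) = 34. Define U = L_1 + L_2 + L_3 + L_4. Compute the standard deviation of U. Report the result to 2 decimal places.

6.51

By independence, V(U) = (1)²V(L_1) + (1)²V(L_2) + (1)²V(L_3) + (1)²V(L_4)
= (1)²·3 + (1)²·4.2 + (1)²·1.12 + (1)²·34 = 42.32
sd(U) = √42.32 ≈ 6.51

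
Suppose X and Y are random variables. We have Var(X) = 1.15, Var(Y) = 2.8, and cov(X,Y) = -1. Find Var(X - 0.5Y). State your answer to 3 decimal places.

2.850

Var(X - 0.5Y) = (1)²·Var(X) + (-0.5)²·Var(Y) + 2·(1)·(-0.5)·cov(X,Y)
= 1·1.15 + 0.25·2.8 + -1·-1 = 2.85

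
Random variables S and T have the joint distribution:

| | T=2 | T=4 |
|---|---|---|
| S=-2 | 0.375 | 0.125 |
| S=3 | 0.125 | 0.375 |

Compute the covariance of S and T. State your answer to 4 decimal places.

1.2500

E[S] = 0.5,  E[T] = 3
E[ST] = 2.75
cov(S,T) = E[ST] − E[S]E[T] = 2.75 − (0.5)(3) = 1.25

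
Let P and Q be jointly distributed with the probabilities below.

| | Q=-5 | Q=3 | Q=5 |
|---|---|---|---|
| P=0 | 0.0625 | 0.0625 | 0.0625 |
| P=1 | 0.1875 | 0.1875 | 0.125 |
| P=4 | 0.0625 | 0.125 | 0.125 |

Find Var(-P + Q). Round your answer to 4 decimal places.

E[P] = 1.75,  E[Q] = 1.125,  E[PQ] = 3
Var(P) = 5.5 − (1.75)² = 2.4375;  Var(Q) = 19 − (1.125)² = 17.734375
Cov(P,Q) = 3 − (1.75)(1.125) = 1.03125
Var(-P + Q) = (-1)²·2.4375 + (1)²·17.734375 + 2·(-1)·(1)·1.03125 = 18.109375

18.1094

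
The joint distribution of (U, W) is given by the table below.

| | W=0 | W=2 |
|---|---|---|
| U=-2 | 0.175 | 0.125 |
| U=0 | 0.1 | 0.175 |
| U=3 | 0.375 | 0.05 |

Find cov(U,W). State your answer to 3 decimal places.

E[U] = 0.675,  E[W] = 0.7
E[UW] = -0.2
cov(U,W) = E[UW] − E[U]E[W] = -0.2 − (0.675)(0.7) = -0.6725

-0.673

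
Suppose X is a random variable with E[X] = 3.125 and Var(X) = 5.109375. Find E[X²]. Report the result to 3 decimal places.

14.875

E[X²] = Var(X) + (E[X])² = 5.109375 + (3.125)² = 14.875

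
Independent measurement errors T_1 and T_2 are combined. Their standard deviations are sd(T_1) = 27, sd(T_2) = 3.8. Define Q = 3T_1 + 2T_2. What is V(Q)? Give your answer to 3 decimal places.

6618.760

V(T_1) = 729, V(T_2) = 14.44
By independence, V(Q) = (3)²V(T_1) + (2)²V(T_2)
= (3)²·729 + (2)²·14.44 = 6618.76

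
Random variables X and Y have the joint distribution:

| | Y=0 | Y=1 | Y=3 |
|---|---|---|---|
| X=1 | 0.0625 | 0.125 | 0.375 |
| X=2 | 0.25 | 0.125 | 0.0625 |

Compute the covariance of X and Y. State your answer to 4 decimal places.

-0.3711

E[X] = 1.4375,  E[Y] = 1.5625
E[XY] = 1.875
Cov(X,Y) = E[XY] − E[X]E[Y] = 1.875 − (1.4375)(1.5625) = -0.37109375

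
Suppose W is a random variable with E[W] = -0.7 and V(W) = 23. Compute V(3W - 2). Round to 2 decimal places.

207.00

V(3W - 2) = (3)²·V(W) = 9·23 = 207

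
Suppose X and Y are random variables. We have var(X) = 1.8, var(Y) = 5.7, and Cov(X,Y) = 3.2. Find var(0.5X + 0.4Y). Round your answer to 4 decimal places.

var(0.5X + 0.4Y) = (0.5)²·var(X) + (0.4)²·var(Y) + 2·(0.5)·(0.4)·Cov(X,Y)
= 0.25·1.8 + 0.16·5.7 + 0.4·3.2 = 2.642

2.6420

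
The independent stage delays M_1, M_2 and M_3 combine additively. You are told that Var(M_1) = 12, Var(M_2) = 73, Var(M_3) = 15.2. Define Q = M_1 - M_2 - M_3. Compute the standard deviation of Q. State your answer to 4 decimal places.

10.0100

By independence, Var(Q) = (1)²Var(M_1) + (-1)²Var(M_2) + (-1)²Var(M_3)
= (1)²·12 + (-1)²·73 + (-1)²·15.2 = 100.2
SD(Q) = √100.2 ≈ 10.0100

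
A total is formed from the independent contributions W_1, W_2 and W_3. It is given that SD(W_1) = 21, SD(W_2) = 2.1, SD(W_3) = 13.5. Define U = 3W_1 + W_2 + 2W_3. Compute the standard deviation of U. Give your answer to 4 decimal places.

var(W_1) = 441, var(W_2) = 4.41, var(W_3) = 182.25
By independence, var(U) = (3)²var(W_1) + (1)²var(W_2) + (2)²var(W_3)
= (3)²·441 + (1)²·4.41 + (2)²·182.25 = 4702.41
SD(U) = √4702.41 ≈ 68.5741

68.5741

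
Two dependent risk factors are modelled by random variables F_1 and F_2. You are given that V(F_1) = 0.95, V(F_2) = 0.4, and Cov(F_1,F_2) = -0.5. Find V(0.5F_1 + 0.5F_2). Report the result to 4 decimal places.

0.0875

V(0.5F_1 + 0.5F_2) = (0.5)²·V(F_1) + (0.5)²·V(F_2) + 2·(0.5)·(0.5)·Cov(F_1,F_2)
= 0.25·0.95 + 0.25·0.4 + 0.5·-0.5 = 0.0875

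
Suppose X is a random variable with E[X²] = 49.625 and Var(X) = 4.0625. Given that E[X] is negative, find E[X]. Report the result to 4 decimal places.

(E[X])² = E[X²] − Var(X) = 49.625 − 4.0625 = 45.5625
E[X] = −√45.5625 = -6.75

-6.7500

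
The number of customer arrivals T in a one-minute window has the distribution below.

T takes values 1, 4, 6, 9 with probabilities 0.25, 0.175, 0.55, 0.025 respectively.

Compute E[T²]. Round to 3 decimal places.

E[T²] = (1)²(0.25) + (4)²(0.175) + (6)²(0.55) + (9)²(0.025) = 24.875

24.875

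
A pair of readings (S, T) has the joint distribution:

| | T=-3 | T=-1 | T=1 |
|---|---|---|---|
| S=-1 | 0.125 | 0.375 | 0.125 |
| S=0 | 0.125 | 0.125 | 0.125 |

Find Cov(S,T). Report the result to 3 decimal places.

E[S] = -0.625,  E[T] = -1
E[ST] = 0.625
Cov(S,T) = E[ST] − E[S]E[T] = 0.625 − (-0.625)(-1) = 0

0.000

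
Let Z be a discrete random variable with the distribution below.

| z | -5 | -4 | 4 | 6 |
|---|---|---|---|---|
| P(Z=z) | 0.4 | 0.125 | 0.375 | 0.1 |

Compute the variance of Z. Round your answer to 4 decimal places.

21.4400

E[Z] = (-5)(0.4) + (-4)(0.125) + (4)(0.375) + (6)(0.1) = -0.4
E[Z²] = (-5)²(0.4) + (-4)²(0.125) + (4)²(0.375) + (6)²(0.1) = 21.6
var(Z) = E[Z²] − (E[Z])² = 21.6 − (-0.4)² = 21.44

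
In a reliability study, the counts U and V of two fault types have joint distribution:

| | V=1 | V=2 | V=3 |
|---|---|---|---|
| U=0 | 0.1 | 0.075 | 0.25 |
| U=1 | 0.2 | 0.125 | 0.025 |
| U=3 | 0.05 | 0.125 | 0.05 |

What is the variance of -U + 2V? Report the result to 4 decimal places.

E[U] = 1.025,  E[V] = 1.975,  E[UV] = 1.875
Var(U) = 2.375 − (1.025)² = 1.324375;  Var(V) = 4.575 − (1.975)² = 0.674375
Cov(U,V) = 1.875 − (1.025)(1.975) = -0.149375
Var(-U + 2V) = (-1)²·1.324375 + (2)²·0.674375 + 2·(-1)·(2)·-0.149375 = 4.619375

4.6194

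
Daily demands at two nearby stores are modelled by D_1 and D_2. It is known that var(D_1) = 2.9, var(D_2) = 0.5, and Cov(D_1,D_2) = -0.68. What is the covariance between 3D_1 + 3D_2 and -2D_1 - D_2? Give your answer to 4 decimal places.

-12.7800

Cov(3D_1 + 3D_2, -2D_1 - D_2) = (3)(-2)var(D_1) + (3)(-1)var(D_2) + [(3)(-1) + (3)(-2)]Cov(D_1,D_2)
= -6·2.9 + -3·0.5 + -9·-0.68 = -12.78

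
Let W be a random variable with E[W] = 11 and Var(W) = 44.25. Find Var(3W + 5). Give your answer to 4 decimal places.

Var(3W + 5) = (3)²·Var(W) = 9·44.25 = 398.25

398.2500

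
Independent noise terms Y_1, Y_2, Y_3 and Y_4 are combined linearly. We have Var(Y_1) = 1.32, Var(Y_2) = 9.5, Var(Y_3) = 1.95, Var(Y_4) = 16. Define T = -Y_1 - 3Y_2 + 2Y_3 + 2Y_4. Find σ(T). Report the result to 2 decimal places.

By independence, Var(T) = (-1)²Var(Y_1) + (-3)²Var(Y_2) + (2)²Var(Y_3) + (2)²Var(Y_4)
= (-1)²·1.32 + (-3)²·9.5 + (2)²·1.95 + (2)²·16 = 158.62
σ(T) = √158.62 ≈ 12.59

12.59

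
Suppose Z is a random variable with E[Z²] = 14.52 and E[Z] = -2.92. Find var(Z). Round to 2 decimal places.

var(Z) = 14.52 − (-2.92)² = 5.9936

5.99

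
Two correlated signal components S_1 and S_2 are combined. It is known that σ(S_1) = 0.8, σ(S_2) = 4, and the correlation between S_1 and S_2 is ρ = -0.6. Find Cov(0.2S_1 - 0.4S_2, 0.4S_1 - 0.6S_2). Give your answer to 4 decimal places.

V(S_1) = (0.8)² = 0.64;  V(S_2) = (4)² = 16
Cov(S_1,S_2) = ρ·σ(S_1)·σ(S_2) = -0.6·0.8·4 = -1.92
Cov(0.2S_1 - 0.4S_2, 0.4S_1 - 0.6S_2) = (0.2)(0.4)V(S_1) + (-0.4)(-0.6)V(S_2) + [(0.2)(-0.6) + (-0.4)(0.4)]Cov(S_1,S_2)
= 0.08·0.64 + 0.24·16 + -0.28·-1.92 = 4.4288

4.4288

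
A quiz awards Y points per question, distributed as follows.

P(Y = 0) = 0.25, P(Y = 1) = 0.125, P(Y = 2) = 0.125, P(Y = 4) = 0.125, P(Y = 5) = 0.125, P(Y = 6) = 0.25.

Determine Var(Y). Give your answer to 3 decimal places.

E[Y] = (0)(0.25) + (1)(0.125) + (2)(0.125) + (4)(0.125) + (5)(0.125) + (6)(0.25) = 3
E[Y²] = (0)²(0.25) + (1)²(0.125) + (2)²(0.125) + (4)²(0.125) + (5)²(0.125) + (6)²(0.25) = 14.75
Var(Y) = E[Y²] − (E[Y])² = 14.75 − (3)² = 5.75

5.750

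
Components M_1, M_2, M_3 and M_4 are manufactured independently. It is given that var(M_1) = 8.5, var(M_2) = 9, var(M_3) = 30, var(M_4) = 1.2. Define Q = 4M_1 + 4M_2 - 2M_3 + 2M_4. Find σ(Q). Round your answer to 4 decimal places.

By independence, var(Q) = (4)²var(M_1) + (4)²var(M_2) + (-2)²var(M_3) + (2)²var(M_4)
= (4)²·8.5 + (4)²·9 + (-2)²·30 + (2)²·1.2 = 404.8
σ(Q) = √404.8 ≈ 20.1196

20.1196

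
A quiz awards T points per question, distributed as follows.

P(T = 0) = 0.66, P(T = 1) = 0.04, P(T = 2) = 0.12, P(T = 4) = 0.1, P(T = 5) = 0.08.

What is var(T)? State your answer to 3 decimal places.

E[T] = (0)(0.66) + (1)(0.04) + (2)(0.12) + (4)(0.1) + (5)(0.08) = 1.08
E[T²] = (0)²(0.66) + (1)²(0.04) + (2)²(0.12) + (4)²(0.1) + (5)²(0.08) = 4.12
var(T) = E[T²] − (E[T])² = 4.12 − (1.08)² = 2.9536

2.954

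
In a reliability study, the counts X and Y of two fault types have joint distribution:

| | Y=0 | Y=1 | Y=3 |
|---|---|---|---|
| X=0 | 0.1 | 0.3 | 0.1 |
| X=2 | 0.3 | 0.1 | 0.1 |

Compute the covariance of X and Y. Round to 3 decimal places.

E[X] = 1,  E[Y] = 1
E[XY] = 0.8
Cov(X,Y) = E[XY] − E[X]E[Y] = 0.8 − (1)(1) = -0.2

-0.200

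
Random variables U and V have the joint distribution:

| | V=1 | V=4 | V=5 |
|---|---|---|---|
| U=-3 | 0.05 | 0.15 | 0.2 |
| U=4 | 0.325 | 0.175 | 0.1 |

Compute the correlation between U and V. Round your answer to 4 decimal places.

E[U] = 1.2,  E[V] = 3.175
E[UV] = 1.15
cov(U,V) = E[UV] − E[U]E[V] = 1.15 − (1.2)(3.175) = -2.66
Var(U) = 11.76,  Var(V) = 2.994375
ρ = -2.66 / √(11.76·2.994375) ≈ -0.4483

-0.4483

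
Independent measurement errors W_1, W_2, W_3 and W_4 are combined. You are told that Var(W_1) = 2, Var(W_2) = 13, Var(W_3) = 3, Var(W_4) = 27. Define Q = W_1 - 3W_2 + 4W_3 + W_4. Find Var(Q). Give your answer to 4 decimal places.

By independence, Var(Q) = (1)²Var(W_1) + (-3)²Var(W_2) + (4)²Var(W_3) + (1)²Var(W_4)
= (1)²·2 + (-3)²·13 + (4)²·3 + (1)²·27 = 194

194.0000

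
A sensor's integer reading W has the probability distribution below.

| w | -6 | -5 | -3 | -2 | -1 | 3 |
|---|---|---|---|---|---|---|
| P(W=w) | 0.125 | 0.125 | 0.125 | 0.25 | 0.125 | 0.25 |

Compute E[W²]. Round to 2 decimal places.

12.13

E[W²] = (-6)²(0.125) + (-5)²(0.125) + (-3)²(0.125) + (-2)²(0.25) + (-1)²(0.125) + (3)²(0.25) = 12.125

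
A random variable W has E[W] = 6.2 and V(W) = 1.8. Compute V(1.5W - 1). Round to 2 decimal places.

4.05

V(1.5W - 1) = (1.5)²·V(W) = 2.25·1.8 = 4.05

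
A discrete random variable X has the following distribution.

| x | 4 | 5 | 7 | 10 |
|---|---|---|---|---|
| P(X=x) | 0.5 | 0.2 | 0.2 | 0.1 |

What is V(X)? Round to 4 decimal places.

E[X] = (4)(0.5) + (5)(0.2) + (7)(0.2) + (10)(0.1) = 5.4
E[X²] = (4)²(0.5) + (5)²(0.2) + (7)²(0.2) + (10)²(0.1) = 32.8
V(X) = E[X²] − (E[X])² = 32.8 − (5.4)² = 3.64

3.6400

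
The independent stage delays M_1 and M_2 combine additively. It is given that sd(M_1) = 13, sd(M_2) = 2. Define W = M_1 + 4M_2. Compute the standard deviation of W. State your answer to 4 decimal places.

Var(M_1) = 169, Var(M_2) = 4
By independence, Var(W) = (1)²Var(M_1) + (4)²Var(M_2)
= (1)²·169 + (4)²·4 = 233
sd(W) = √233 ≈ 15.2643

15.2643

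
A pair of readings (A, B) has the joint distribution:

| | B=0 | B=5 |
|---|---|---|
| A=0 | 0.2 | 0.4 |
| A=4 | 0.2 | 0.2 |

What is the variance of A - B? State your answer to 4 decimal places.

E[A] = 1.6,  E[B] = 3,  E[AB] = 4
Var(A) = 6.4 − (1.6)² = 3.84;  Var(B) = 15 − (3)² = 6
Cov(A,B) = 4 − (1.6)(3) = -0.8
Var(A - B) = (1)²·3.84 + (-1)²·6 + 2·(1)·(-1)·-0.8 = 11.44

11.4400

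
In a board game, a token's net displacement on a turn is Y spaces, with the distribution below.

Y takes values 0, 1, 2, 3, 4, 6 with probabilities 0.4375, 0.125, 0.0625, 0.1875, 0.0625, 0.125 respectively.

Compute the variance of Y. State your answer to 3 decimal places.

4.277

E[Y] = (0)(0.4375) + (1)(0.125) + (2)(0.0625) + (3)(0.1875) + (4)(0.0625) + (6)(0.125) = 1.8125
E[Y²] = (0)²(0.4375) + (1)²(0.125) + (2)²(0.0625) + (3)²(0.1875) + (4)²(0.0625) + (6)²(0.125) = 7.5625
V(Y) = E[Y²] − (E[Y])² = 7.5625 − (1.8125)² = 4.27734375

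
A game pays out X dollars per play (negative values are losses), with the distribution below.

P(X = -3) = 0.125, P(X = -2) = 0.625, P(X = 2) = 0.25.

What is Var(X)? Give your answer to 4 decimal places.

E[X] = (-3)(0.125) + (-2)(0.625) + (2)(0.25) = -1.125
E[X²] = (-3)²(0.125) + (-2)²(0.625) + (2)²(0.25) = 4.625
Var(X) = E[X²] − (E[X])² = 4.625 − (-1.125)² = 3.359375

3.3594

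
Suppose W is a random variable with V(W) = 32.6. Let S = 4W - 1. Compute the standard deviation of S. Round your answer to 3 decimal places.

22.839

V(4W - 1) = (4)²·32.6 = 521.6
sd(S) = √521.6 ≈ 22.839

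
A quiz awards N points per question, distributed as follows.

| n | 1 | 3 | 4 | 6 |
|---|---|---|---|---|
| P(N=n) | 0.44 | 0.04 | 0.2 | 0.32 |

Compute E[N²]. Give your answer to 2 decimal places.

E[N²] = (1)²(0.44) + (3)²(0.04) + (4)²(0.2) + (6)²(0.32) = 15.52

15.52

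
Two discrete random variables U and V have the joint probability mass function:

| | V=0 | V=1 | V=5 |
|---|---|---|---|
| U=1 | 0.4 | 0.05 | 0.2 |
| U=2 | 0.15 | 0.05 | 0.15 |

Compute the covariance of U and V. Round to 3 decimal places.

E[U] = 1.35,  E[V] = 1.85
E[UV] = 2.65
Cov(U,V) = E[UV] − E[U]E[V] = 2.65 − (1.35)(1.85) = 0.1525

0.153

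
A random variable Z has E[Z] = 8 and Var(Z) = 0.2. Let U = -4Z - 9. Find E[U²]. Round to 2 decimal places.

E[-4Z - 9] = -4·8 − 9 = -41
Var(-4Z - 9) = (-4)²·0.2 = 3.2
E[U²] = Var(U) + (E[U])² = 3.2 + (-41)² = 1684.2

1684.20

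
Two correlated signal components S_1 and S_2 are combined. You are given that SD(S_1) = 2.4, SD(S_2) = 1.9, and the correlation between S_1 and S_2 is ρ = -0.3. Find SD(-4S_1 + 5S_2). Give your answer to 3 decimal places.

15.399

var(S_1) = (2.4)² = 5.76;  var(S_2) = (1.9)² = 3.61
Cov(S_1,S_2) = ρ·SD(S_1)·SD(S_2) = -0.3·2.4·1.9 = -1.368
var(-4S_1 + 5S_2) = (-4)²·var(S_1) + (5)²·var(S_2) + 2·(-4)·(5)·Cov(S_1,S_2)
= 16·5.76 + 25·3.61 + -40·-1.368 = 237.13
SD(-4S_1 + 5S_2) = √237.13 ≈ 15.399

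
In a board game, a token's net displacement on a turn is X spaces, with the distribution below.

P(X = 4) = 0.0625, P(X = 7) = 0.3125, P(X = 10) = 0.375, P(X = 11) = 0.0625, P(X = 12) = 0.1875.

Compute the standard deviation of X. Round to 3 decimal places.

E[X] = (4)(0.0625) + (7)(0.3125) + (10)(0.375) + (11)(0.0625) + (12)(0.1875) = 9.125
E[X²] = (4)²(0.0625) + (7)²(0.3125) + (10)²(0.375) + (11)²(0.0625) + (12)²(0.1875) = 88.375
Var(X) = E[X²] − (E[X])² = 88.375 − (9.125)² = 5.109375
SD(X) = √5.109375 ≈ 2.260

2.260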